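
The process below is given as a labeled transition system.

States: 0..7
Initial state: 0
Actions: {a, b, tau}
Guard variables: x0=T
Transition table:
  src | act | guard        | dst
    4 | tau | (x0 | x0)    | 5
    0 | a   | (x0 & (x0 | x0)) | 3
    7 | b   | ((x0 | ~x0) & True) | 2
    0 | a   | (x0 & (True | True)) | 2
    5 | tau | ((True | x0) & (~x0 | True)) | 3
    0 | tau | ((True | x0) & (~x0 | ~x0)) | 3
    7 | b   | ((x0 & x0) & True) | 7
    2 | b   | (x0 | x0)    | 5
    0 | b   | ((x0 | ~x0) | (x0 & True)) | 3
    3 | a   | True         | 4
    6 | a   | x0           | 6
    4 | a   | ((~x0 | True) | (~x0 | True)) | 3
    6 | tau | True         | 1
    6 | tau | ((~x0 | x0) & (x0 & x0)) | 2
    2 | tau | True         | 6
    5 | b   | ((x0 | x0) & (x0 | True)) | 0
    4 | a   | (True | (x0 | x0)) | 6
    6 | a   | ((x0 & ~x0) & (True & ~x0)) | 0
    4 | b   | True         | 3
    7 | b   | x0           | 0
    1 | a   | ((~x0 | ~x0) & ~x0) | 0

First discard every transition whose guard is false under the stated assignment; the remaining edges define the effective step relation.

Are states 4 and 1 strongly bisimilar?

Refine partition for ~:
  π0 = {{0,1,2,3,4,5,6,7}}
  π1 = {{0},{1},{2,5},{3},{4},{6},{7}}
  π2 = {{0},{1},{2},{3},{4},{5},{6},{7}}
stable after 3 split(s): 8 block(s)
4∈{4}, 1∈{1}

Answer: NOT BISIMILAR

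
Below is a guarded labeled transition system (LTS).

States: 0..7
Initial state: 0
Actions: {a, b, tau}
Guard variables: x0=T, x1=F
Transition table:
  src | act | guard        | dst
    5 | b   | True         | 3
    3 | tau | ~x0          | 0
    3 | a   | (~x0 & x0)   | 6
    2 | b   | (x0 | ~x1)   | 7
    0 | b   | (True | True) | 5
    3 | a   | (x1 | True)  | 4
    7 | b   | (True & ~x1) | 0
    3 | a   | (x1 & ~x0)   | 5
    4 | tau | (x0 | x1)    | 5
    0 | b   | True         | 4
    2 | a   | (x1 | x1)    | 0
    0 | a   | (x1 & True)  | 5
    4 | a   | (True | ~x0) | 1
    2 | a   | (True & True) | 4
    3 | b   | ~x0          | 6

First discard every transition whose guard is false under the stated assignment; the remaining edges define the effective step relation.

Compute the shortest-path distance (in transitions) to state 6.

Layered search for 6:
  Layer 0: {0}
  Layer 1: {4,5}
  Layer 2: {1,3}
6 never appears.

Answer: UNREACHABLE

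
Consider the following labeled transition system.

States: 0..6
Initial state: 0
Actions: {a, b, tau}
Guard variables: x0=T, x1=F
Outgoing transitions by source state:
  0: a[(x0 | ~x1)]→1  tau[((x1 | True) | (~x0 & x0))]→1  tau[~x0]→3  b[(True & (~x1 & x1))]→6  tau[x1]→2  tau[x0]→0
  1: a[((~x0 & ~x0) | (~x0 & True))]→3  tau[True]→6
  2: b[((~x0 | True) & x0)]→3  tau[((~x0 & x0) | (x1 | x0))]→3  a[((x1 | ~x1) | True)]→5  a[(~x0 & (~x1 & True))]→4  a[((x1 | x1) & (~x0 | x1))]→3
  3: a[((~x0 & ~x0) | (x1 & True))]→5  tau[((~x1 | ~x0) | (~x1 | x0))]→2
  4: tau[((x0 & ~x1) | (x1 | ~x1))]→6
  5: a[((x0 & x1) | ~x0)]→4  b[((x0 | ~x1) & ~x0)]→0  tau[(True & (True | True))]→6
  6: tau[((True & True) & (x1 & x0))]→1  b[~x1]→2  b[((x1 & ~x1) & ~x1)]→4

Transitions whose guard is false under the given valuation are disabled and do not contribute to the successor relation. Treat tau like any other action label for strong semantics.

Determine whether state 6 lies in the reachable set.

Guard filter leaves 11 enabled edge(s).
L0 = {0}
L1 = {1}  total {0,1}
L2 = {6}  total {0,1,6}
L3 = {2}  total {0,1,2,6}
L4 = {3,5}  total {0,1,2,3,5,6}
Reach set: {0,1,2,3,5,6}
witness 6: a·tau

Answer: REACHABLE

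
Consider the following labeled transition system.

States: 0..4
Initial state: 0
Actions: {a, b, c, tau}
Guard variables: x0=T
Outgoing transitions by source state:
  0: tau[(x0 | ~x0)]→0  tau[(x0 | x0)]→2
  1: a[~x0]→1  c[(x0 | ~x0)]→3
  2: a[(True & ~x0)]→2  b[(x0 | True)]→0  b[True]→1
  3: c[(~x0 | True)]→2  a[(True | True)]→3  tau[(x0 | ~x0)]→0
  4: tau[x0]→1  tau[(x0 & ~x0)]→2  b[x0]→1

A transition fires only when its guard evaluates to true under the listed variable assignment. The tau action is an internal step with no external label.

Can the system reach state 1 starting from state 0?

After dropping false guards: 10 live edges.
Layer 0: {0}
Layer 1: {2}  total {0,2}
Layer 2: {1}  total {0,1,2}
Layer 3: {3}  total {0,1,2,3}
R = {0,1,2,3}
witness 1: tau·b

Answer: REACHABLE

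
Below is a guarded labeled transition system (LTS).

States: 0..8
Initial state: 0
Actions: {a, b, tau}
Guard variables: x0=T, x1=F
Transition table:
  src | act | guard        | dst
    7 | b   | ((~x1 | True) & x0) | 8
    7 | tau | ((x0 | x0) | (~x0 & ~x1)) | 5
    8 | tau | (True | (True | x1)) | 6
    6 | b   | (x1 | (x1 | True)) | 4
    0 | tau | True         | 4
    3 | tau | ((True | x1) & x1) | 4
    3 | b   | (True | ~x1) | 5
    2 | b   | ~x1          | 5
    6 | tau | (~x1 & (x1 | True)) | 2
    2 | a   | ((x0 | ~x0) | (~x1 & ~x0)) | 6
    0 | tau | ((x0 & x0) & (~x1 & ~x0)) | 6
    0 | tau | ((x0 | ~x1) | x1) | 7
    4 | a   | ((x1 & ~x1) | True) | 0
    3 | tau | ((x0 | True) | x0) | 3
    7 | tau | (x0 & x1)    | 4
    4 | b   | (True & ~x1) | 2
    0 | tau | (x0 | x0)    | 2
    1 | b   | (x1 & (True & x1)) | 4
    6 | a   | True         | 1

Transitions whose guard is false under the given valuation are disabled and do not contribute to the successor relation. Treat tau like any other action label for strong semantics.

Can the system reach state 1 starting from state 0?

Answer: REACHABLE

Working:
After dropping false guards: 15 live edges.
L0 = {0}
L1 = {2,4,7}  now seen {0,2,4,7}
L2 = {5,6,8}  now seen {0,2,4,5,6,7,8}
L3 = {1}  now seen {0,1,2,4,5,6,7,8}
Reachable = {0,1,2,4,5,6,7,8}
trace reaching 1: tau·a·a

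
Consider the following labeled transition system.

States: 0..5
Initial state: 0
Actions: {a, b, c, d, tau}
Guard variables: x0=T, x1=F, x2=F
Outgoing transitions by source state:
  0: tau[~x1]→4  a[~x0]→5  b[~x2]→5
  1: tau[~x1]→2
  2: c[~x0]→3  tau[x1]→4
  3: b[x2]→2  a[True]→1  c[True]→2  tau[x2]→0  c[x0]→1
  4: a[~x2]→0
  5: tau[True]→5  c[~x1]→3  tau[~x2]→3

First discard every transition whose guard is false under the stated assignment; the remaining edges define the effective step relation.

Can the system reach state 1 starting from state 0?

Answer: REACHABLE

Trace:
10 transition(s) survive guard evaluation.
Layer 0: {0}
Layer 1: {4,5}  total {0,4,5}
Layer 2: {3}  total {0,3,4,5}
Layer 3: {1,2}  total {0,1,2,3,4,5}
Reach set: {0,1,2,3,4,5}
trace reaching 1: b·tau·a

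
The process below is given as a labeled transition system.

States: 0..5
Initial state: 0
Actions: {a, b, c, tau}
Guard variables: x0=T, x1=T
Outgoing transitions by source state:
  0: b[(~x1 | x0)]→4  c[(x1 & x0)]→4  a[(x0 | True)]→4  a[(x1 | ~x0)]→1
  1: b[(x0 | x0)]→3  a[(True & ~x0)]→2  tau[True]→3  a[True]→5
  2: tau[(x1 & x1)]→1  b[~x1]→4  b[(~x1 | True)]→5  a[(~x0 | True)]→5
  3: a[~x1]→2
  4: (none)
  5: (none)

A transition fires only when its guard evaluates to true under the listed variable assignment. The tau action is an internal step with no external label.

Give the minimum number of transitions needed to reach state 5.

Layered search for 5:
  Layer 0: {0}
  Layer 1: {1,4}
  Layer 2: {3,5}
first hit 5 at d=2 via a·a

Answer: 2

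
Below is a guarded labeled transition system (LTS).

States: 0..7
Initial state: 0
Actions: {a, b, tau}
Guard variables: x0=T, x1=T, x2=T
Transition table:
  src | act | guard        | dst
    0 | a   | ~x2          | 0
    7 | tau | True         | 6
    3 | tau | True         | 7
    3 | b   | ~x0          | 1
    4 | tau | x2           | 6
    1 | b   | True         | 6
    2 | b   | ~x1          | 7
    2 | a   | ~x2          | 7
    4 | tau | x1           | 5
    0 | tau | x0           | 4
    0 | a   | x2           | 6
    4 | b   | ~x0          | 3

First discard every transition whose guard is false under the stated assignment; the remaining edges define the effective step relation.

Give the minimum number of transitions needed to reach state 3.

Layered search for 3:
  depth 0: {0}
  depth 1: {4,6}
  depth 2: {5}
3 never appears.

Answer: UNREACHABLE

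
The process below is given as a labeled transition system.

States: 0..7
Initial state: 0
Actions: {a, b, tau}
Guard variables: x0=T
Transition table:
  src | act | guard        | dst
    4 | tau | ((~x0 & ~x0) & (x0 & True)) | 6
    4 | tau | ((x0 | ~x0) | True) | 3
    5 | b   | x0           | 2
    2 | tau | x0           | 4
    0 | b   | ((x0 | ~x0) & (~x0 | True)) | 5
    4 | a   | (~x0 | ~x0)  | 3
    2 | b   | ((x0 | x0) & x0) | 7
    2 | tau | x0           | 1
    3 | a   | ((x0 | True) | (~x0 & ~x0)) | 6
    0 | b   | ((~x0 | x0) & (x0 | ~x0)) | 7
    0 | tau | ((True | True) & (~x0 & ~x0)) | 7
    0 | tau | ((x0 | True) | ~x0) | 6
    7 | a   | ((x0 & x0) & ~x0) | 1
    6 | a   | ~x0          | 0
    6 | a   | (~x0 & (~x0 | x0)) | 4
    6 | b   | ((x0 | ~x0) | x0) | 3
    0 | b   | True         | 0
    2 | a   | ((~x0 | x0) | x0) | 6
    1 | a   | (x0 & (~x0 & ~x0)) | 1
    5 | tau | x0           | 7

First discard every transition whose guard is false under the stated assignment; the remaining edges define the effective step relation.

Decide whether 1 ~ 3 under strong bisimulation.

Bisimulation quotient by refinement:
  P[0] = {{0,1,2,3,4,5,6,7}}
  P[1] = {{0,5},{1,7},{2},{3},{4},{6}}
  P[2] = {{0},{1,7},{2},{3},{4},{5},{6}}
stable after 3 split(s): 7 block(s)
1∈{1,7}, 3∈{3}

Answer: NOT BISIMILAR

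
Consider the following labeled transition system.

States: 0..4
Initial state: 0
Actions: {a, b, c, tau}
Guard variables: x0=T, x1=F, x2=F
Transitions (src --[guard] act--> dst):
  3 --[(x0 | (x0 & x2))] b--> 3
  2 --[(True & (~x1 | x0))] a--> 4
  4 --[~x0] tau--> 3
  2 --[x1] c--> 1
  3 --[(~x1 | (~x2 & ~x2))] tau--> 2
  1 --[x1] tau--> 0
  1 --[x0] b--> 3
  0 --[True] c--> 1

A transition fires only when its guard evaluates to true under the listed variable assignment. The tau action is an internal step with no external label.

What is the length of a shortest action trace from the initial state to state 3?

BFS to 3:
  L0 = {0}
  L1 = {1}
  L2 = {3}
depth(3)=2, e.g. c·b

Answer: 2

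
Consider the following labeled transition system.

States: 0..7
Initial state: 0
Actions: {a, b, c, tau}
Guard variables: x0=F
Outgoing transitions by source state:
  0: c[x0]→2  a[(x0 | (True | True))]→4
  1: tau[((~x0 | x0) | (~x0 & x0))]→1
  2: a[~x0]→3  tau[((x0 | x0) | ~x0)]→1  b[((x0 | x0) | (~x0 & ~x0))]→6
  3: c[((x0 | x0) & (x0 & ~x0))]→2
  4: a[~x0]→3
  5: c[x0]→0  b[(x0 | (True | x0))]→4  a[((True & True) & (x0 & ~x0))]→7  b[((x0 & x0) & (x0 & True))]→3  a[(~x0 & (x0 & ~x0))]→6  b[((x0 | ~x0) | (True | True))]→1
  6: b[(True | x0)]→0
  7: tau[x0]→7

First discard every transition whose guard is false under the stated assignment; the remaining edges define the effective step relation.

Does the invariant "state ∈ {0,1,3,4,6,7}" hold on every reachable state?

Allowed set {0,1,3,4,6,7}
Reach set: {0,3,4}
  0: ✓
  3: ✓
  4: ✓

Answer: INVARIANT HOLDS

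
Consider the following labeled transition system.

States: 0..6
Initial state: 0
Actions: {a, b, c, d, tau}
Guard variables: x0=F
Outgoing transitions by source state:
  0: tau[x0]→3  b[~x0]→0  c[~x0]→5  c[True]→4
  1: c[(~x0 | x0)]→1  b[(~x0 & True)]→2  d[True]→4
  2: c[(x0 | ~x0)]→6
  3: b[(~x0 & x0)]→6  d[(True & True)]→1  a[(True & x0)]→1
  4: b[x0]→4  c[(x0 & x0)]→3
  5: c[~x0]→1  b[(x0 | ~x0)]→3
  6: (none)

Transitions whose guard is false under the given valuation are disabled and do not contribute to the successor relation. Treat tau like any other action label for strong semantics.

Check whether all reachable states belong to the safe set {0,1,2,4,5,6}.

Inv-set: {0,1,2,4,5,6}
R = {0,1,2,3,4,5,6}
  0: ok
  1: ok
  2: ok
  3: VIOLATES
  4: ok
  5: ok
  6: ok
witness against invariant: c·b → 3

Answer: INVARIANT VIOLATED at state 3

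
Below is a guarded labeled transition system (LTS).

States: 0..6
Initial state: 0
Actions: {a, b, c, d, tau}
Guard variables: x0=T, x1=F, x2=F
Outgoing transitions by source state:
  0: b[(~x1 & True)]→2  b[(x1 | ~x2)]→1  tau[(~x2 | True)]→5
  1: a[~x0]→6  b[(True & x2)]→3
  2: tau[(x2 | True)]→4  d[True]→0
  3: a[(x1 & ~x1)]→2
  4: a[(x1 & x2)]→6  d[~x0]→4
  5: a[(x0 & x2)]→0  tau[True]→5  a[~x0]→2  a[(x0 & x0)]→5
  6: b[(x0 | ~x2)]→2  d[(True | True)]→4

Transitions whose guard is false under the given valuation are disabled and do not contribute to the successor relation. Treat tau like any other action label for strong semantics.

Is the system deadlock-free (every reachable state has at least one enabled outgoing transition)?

Reach set: {0,1,2,4,5}
  0: b→1  b→2  tau→5  [3 out]
  1: ∅  [deadlock]
  2: d→0  tau→4  [2 out]
  4: ∅  [deadlock]
  5: a→5  tau→5  [2 out]
witness 1: b

Answer: DEADLOCK at state 1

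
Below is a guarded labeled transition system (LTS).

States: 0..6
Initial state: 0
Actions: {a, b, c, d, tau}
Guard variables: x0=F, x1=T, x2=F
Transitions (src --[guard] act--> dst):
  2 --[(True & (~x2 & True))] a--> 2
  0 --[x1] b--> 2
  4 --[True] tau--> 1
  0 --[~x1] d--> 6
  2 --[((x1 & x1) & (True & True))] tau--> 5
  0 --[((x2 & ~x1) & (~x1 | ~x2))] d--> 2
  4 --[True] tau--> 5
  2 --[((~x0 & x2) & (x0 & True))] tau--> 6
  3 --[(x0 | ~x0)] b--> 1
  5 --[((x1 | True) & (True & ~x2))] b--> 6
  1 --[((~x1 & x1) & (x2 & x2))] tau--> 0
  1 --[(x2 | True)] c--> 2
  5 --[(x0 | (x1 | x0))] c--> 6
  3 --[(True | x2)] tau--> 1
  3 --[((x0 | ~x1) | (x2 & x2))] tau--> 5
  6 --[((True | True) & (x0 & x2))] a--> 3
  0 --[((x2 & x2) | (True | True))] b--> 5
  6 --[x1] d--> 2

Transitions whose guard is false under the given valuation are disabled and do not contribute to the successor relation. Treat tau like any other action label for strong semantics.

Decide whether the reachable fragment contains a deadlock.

Answer: DEADLOCK-FREE

Analysis:
Reachable = {0,2,5,6}
  0: b→2  b→5  [2 exit(s)]
  2: a→2  tau→5  [2 exit(s)]
  5: b→6  c→6  [2 exit(s)]
  6: d→2  [1 exit(s)]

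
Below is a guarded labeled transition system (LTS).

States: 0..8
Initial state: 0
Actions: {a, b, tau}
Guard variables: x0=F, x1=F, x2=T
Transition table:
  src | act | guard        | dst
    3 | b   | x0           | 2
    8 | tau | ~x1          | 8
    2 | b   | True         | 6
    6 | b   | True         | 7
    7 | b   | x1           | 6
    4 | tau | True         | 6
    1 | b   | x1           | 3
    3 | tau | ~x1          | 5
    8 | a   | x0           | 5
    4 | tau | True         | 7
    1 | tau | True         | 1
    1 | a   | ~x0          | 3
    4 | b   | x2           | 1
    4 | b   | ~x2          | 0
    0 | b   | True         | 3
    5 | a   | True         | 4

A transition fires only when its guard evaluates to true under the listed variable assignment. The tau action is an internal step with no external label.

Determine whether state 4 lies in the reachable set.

Answer: REACHABLE

Analysis:
11 transition(s) survive guard evaluation.
L0 = {0}
L1 = {3}  now seen {0,3}
L2 = {5}  now seen {0,3,5}
L3 = {4}  now seen {0,3,4,5}
L4 = {1,6,7}  now seen {0,1,3,4,5,6,7}
Reach set: {0,1,3,4,5,6,7}
witness 4: b·tau·a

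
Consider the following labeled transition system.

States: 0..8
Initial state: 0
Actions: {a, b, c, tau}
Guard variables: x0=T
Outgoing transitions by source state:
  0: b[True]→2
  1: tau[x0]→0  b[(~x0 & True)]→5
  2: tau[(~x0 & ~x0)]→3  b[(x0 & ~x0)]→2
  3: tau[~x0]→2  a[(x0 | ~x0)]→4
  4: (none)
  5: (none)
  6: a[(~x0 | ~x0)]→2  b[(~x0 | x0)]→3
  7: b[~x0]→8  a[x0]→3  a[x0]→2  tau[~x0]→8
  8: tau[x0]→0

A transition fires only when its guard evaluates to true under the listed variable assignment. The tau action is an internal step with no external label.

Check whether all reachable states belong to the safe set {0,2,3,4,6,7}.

Allowed set {0,2,3,4,6,7}
Reach set: {0,2}
  0: safe
  2: safe

Answer: INVARIANT HOLDS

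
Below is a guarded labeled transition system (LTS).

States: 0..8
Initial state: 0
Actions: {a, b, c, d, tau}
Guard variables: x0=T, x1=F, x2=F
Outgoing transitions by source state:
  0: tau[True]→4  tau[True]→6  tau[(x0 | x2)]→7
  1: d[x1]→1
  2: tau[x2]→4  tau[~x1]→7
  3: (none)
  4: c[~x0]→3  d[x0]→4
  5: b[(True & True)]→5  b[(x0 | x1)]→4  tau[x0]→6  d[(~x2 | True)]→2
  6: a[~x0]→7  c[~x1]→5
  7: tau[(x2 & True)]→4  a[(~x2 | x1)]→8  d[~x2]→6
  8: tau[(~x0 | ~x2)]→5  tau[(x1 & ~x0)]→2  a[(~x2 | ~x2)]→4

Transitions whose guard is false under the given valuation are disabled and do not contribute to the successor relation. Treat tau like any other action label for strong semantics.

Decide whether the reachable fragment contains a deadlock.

Reach set: {0,2,4,5,6,7,8}
  0: tau→4  tau→6  tau→7  [3 out]
  2: tau→7  [1 out]
  4: d→4  [1 out]
  5: b→4  b→5  d→2  tau→6  [4 out]
  6: c→5  [1 out]
  7: a→8  d→6  [2 out]
  8: a→4  tau→5  [2 out]

Answer: DEADLOCK-FREE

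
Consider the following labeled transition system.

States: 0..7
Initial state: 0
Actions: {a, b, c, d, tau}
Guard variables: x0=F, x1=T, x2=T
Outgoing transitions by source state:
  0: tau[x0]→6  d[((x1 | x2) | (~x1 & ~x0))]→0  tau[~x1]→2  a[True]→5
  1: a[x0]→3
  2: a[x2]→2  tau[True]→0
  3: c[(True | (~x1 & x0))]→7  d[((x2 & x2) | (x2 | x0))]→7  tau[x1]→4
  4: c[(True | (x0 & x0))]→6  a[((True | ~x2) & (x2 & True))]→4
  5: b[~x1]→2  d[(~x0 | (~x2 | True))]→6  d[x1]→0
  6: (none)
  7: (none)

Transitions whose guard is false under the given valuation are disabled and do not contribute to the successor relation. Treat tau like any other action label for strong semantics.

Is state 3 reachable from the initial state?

11 transition(s) survive guard evaluation.
depth 0: {0}
depth 1: {5}  total {0,5}
depth 2: {6}  total {0,5,6}
R = {0,5,6}

Answer: UNREACHABLE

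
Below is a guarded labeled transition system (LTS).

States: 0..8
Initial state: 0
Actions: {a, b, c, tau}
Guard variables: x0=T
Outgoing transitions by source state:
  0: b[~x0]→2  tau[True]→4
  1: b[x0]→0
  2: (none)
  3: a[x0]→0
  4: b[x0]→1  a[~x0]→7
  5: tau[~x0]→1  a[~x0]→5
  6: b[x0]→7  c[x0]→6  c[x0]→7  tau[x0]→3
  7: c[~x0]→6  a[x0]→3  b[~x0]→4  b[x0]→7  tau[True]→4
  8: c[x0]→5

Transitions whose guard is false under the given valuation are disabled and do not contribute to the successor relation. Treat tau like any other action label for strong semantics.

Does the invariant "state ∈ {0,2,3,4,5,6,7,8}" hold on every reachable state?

Answer: INVARIANT VIOLATED at state 1

Trace:
Safe = {0,2,3,4,5,6,7,8}
Reach set: {0,1,4}
  0: ✓
  1: VIOLATES
  4: ✓
counterexample path to 1: tau·b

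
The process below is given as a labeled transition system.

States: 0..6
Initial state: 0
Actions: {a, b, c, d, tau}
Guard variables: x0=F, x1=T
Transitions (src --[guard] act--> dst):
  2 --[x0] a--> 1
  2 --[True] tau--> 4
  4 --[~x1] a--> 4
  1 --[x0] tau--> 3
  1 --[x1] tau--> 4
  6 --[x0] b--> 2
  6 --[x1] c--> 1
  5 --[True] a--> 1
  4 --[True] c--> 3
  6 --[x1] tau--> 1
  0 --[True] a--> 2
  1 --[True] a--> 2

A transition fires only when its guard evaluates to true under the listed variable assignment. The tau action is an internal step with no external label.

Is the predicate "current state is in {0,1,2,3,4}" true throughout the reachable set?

Inv-set: {0,1,2,3,4}
Reach set: {0,2,3,4}
  0: safe
  2: safe
  3: safe
  4: safe

Answer: INVARIANT HOLDS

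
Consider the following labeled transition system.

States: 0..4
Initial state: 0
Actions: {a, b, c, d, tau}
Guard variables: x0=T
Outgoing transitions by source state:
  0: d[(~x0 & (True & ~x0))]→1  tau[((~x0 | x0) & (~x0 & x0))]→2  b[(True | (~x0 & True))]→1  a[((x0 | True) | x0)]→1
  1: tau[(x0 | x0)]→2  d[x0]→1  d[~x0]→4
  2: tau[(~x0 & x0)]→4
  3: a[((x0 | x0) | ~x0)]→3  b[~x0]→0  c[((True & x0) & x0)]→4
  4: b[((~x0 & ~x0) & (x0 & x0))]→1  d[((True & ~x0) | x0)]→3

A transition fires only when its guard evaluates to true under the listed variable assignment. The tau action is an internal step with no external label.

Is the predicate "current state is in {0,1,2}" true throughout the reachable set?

Answer: INVARIANT HOLDS

Trace:
Safe = {0,1,2}
R = {0,1,2}
  0: ok
  1: ok
  2: ok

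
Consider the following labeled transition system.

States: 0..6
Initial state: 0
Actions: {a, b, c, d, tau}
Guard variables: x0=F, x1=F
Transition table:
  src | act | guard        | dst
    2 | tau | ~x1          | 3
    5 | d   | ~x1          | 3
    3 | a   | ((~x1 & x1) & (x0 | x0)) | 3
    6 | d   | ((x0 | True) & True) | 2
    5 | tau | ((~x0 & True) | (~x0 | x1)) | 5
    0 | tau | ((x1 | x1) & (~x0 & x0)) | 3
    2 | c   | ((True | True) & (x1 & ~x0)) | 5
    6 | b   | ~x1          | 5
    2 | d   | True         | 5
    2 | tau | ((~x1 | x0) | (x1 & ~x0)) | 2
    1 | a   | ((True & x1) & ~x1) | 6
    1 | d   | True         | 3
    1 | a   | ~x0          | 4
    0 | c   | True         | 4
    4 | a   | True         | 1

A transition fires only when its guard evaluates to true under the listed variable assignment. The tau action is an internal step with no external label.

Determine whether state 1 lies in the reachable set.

Answer: REACHABLE

Working:
11 transition(s) survive guard evaluation.
Layer 0: {0}
Layer 1: {4}  total {0,4}
Layer 2: {1}  total {0,1,4}
Layer 3: {3}  total {0,1,3,4}
Reachable = {0,1,3,4}
Path to 1: c·a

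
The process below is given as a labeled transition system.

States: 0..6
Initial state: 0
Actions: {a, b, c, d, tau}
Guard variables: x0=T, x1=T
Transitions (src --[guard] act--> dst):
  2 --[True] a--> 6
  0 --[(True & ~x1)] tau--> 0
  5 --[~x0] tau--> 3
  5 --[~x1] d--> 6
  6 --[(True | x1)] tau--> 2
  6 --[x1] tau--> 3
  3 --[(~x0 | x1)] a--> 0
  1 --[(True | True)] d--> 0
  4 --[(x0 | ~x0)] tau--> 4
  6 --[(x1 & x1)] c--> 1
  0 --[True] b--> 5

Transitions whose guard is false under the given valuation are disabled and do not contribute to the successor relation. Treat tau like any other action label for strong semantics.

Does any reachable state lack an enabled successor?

Answer: DEADLOCK at state 5

Working:
Reachable = {0,5}
  0: b→5  [deg 1]
  5: ∅  [no exit]
trace reaching 5: b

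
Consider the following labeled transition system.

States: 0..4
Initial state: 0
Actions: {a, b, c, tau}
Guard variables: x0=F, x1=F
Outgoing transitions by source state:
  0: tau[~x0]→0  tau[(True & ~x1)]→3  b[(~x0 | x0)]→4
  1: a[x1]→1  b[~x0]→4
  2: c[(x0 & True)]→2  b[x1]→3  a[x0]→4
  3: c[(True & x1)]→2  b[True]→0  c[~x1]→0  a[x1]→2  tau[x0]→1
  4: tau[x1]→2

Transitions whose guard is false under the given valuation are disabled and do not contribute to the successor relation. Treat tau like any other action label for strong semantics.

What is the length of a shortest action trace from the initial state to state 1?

Breadth-first toward 1:
  depth 0: {0}
  depth 1: {3,4}
1 never appears.

Answer: UNREACHABLE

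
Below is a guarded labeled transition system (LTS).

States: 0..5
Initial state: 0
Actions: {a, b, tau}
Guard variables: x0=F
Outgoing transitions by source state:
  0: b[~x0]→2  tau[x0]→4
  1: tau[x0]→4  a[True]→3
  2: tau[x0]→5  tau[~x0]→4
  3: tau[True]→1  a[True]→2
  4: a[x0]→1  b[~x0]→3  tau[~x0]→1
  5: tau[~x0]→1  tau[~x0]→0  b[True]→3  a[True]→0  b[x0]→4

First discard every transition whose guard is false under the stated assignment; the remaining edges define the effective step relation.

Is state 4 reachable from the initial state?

Guard filter leaves 11 enabled edge(s).
L0 = {0}
L1 = {2}  now seen {0,2}
L2 = {4}  now seen {0,2,4}
L3 = {1,3}  now seen {0,1,2,3,4}
Reach set: {0,1,2,3,4}
witness 4: b·tau

Answer: REACHABLE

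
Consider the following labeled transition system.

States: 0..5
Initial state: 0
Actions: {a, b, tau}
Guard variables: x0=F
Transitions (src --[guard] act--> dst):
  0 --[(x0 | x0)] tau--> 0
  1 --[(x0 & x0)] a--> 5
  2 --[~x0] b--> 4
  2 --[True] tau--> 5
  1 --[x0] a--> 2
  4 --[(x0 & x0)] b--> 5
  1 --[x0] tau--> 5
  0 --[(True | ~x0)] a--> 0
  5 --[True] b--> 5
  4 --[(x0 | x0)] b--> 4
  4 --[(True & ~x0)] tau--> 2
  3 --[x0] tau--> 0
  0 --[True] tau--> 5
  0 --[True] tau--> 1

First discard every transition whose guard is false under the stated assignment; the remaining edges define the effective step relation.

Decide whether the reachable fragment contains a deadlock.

Answer: DEADLOCK at state 1

Analysis:
Reach set: {0,1,5}
  0: a→0  tau→1  tau→5  [deg 3]
  1: ∅  [no exit]
  5: b→5  [deg 1]
witness 1: tau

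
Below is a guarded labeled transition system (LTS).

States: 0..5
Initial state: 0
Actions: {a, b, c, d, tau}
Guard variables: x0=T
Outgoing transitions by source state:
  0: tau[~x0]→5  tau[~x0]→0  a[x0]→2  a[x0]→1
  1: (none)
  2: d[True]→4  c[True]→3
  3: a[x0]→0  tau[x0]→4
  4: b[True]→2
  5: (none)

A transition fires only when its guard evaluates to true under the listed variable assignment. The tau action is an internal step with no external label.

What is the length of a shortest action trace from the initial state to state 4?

Layered search for 4:
  depth 0: {0}
  depth 1: {1,2}
  depth 2: {3,4}
depth(4)=2, e.g. a·d

Answer: 2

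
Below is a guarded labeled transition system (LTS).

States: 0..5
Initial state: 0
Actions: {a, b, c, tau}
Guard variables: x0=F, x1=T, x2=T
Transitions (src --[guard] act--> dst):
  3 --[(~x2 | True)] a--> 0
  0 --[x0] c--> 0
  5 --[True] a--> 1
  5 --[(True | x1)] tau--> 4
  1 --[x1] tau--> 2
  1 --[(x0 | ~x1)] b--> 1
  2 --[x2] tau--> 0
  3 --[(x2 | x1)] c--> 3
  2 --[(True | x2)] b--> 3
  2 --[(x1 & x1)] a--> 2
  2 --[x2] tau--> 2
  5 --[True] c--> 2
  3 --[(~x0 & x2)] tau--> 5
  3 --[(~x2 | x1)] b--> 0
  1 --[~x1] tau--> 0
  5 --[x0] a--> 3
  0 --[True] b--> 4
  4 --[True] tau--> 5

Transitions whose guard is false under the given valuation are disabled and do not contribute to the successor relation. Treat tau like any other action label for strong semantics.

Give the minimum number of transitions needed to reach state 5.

Answer: 2

Working:
Breadth-first toward 5:
  depth 0: {0}
  depth 1: {4}
  depth 2: {5}
depth(5)=2, e.g. b·tau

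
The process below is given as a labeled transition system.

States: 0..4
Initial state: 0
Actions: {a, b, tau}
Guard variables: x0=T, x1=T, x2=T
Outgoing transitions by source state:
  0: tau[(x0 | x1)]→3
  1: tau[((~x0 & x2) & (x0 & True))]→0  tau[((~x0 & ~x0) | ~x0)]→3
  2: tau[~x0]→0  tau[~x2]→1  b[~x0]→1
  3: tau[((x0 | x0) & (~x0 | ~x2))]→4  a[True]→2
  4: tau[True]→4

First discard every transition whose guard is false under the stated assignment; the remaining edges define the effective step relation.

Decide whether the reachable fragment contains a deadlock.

Answer: DEADLOCK at state 2

Analysis:
Reach set: {0,2,3}
  0: tau→3  [1 out]
  2: ∅  [no exit]
  3: a→2  [1 out]
witness 2: tau·a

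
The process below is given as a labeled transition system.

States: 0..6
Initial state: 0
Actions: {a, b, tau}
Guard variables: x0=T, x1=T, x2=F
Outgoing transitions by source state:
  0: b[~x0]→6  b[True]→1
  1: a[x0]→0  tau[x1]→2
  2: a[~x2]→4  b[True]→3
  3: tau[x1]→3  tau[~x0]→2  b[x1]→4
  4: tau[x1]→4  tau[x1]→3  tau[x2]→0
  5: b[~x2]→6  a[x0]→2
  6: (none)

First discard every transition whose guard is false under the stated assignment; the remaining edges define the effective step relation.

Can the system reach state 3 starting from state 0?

Answer: REACHABLE

Trace:
Guard filter leaves 11 enabled edge(s).
Layer 0: {0}
Layer 1: {1}  cumulative {0,1}
Layer 2: {2}  cumulative {0,1,2}
Layer 3: {3,4}  cumulative {0,1,2,3,4}
R = {0,1,2,3,4}
Path to 3: b·tau·b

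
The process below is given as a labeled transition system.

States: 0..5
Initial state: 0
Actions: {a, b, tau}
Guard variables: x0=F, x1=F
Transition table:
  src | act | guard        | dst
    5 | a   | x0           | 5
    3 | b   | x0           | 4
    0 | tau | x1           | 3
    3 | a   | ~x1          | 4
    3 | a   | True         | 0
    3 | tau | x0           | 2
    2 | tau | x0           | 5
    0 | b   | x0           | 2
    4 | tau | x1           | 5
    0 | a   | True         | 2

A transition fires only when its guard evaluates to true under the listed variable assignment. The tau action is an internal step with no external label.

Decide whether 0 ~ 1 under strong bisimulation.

Answer: NOT BISIMILAR

Trace:
Refine partition for ~:
  P[0] = {{0,1,2,3,4,5}}
  P[1] = {{0,3},{1,2,4,5}}
  P[2] = {{0},{1,2,4,5},{3}}
3 equivalence class(es) (converged in 3)
[0]={0}  [1]={1,2,4,5}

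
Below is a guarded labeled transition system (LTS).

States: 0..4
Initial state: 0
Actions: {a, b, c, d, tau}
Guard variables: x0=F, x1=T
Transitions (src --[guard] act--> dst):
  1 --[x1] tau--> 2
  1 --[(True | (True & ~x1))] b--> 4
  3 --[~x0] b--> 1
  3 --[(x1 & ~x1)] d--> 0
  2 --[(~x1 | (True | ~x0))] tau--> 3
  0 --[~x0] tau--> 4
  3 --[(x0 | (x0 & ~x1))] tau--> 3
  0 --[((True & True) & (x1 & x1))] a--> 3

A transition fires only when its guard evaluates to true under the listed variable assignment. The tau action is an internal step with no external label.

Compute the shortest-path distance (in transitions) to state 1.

BFS to 1:
  depth 0: {0}
  depth 1: {3,4}
  depth 2: {1}
1 enters at depth 2; path a·b

Answer: 2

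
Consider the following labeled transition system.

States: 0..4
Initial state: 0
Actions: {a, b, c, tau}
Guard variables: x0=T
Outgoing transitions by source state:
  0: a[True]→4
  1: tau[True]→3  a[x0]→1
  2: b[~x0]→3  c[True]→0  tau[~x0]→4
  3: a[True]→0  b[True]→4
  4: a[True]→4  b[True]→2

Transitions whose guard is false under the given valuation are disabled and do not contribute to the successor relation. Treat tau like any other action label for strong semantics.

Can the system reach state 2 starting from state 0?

Answer: REACHABLE

Working:
8 transition(s) survive guard evaluation.
Layer 0: {0}
Layer 1: {4}  total {0,4}
Layer 2: {2}  total {0,2,4}
R = {0,2,4}
trace reaching 2: a·b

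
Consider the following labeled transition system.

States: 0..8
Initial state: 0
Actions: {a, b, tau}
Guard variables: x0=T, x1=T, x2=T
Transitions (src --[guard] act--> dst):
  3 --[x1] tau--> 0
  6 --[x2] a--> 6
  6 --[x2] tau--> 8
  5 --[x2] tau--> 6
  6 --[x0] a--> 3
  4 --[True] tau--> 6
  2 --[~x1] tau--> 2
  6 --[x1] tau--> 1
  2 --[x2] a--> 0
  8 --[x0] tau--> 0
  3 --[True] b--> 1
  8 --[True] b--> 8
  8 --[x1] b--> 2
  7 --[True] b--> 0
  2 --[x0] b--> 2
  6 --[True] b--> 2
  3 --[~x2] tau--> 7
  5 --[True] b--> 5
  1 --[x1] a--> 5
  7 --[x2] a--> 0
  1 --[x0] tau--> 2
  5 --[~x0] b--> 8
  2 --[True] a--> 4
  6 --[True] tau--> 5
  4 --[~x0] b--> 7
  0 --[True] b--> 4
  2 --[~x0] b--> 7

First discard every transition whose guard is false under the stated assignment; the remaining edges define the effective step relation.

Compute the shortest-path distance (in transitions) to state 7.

Answer: UNREACHABLE

Working:
BFS to 7:
  L0 = {0}
  L1 = {4}
  L2 = {6}
  L3 = {1,2,3,5,8}
7 never appears.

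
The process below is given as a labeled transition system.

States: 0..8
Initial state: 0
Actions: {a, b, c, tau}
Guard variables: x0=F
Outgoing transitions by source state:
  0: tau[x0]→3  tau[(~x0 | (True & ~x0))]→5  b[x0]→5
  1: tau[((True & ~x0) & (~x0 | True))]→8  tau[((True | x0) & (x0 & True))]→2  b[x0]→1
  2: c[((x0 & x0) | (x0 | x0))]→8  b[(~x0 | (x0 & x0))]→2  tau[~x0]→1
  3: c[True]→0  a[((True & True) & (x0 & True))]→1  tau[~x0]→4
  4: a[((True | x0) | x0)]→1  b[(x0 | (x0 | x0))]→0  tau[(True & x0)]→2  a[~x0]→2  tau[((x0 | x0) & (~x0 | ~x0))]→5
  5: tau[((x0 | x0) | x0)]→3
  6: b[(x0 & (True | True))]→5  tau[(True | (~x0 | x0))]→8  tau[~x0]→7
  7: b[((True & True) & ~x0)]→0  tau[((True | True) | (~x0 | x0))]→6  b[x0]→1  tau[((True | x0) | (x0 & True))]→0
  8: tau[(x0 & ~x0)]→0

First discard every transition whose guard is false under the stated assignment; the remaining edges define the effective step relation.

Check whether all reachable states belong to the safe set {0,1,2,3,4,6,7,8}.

Answer: INVARIANT VIOLATED at state 5

Trace:
Safe = {0,1,2,3,4,6,7,8}
R = {0,5}
  0: safe
  5: outside
witness against invariant: tau → 5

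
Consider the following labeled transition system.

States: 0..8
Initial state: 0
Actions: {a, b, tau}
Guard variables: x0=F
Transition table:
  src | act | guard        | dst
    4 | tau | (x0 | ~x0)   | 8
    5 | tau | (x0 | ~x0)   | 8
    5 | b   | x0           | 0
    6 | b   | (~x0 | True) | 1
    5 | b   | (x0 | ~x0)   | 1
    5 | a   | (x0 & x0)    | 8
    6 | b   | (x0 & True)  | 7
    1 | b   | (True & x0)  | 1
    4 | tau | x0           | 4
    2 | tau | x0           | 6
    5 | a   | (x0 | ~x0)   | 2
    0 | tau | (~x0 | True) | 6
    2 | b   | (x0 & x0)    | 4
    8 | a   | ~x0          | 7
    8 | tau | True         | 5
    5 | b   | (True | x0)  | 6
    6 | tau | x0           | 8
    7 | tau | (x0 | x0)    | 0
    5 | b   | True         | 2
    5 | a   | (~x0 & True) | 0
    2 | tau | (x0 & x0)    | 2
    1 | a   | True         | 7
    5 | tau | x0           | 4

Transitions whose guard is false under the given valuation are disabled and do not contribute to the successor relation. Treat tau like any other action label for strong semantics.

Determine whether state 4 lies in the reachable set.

Answer: UNREACHABLE

Trace:
12 transition(s) survive guard evaluation.
Layer 0: {0}
Layer 1: {6}  cumulative {0,6}
Layer 2: {1}  cumulative {0,1,6}
Layer 3: {7}  cumulative {0,1,6,7}
Reach set: {0,1,6,7}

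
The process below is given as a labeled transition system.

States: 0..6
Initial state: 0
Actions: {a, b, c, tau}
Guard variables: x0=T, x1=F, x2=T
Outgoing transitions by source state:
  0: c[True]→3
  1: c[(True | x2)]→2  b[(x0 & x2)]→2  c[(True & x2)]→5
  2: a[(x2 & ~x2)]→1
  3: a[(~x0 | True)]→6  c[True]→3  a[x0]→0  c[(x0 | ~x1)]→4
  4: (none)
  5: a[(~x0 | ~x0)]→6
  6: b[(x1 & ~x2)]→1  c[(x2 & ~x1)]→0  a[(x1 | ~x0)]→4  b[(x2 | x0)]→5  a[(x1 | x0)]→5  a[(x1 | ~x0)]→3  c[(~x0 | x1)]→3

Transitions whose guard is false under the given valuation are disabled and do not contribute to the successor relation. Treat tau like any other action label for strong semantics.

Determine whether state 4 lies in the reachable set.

Answer: REACHABLE

Working:
Guard filter leaves 11 enabled edge(s).
depth 0: {0}
depth 1: {3}  total {0,3}
depth 2: {4,6}  total {0,3,4,6}
depth 3: {5}  total {0,3,4,5,6}
Reachable = {0,3,4,5,6}
Path to 4: c·c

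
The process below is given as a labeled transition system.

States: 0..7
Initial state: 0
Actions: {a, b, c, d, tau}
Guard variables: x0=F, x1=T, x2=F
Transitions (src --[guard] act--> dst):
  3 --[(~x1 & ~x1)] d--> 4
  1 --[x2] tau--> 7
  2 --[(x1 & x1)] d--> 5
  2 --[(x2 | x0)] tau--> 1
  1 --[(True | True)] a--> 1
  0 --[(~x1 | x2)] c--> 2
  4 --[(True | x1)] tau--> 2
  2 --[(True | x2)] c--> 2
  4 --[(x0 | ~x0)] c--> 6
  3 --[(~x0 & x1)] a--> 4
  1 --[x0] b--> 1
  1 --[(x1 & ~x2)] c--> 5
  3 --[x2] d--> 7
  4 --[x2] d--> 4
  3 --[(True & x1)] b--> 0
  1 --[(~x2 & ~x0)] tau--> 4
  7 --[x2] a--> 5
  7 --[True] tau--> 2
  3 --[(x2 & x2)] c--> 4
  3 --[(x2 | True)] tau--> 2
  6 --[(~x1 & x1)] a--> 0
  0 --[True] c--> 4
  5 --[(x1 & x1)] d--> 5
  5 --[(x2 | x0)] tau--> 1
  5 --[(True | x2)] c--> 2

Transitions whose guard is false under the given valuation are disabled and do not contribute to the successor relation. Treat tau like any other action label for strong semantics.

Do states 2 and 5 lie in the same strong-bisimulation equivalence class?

Answer: BISIMILAR

Analysis:
Compute ~ classes (split until stable):
  P[0] = {{0,1,2,3,4,5,6,7}}
  P[1] = {{0},{1},{2,5},{3},{4},{6},{7}}
7 equivalence class(es) (converged in 2)
2∈{2,5}, 5∈{2,5}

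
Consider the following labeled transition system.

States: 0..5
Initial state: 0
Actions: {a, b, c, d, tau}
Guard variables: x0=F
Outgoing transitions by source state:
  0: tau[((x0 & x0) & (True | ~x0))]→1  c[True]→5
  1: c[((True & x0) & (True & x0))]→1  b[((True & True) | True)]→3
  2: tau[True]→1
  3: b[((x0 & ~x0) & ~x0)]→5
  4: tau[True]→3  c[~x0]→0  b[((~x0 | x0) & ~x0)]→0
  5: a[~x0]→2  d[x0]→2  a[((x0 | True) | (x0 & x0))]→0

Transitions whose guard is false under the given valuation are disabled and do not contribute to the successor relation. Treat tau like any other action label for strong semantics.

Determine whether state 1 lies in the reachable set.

8 transition(s) survive guard evaluation.
L0 = {0}
L1 = {5}  now seen {0,5}
L2 = {2}  now seen {0,2,5}
L3 = {1}  now seen {0,1,2,5}
L4 = {3}  now seen {0,1,2,3,5}
Reach set: {0,1,2,3,5}
witness 1: c·a·tau

Answer: REACHABLE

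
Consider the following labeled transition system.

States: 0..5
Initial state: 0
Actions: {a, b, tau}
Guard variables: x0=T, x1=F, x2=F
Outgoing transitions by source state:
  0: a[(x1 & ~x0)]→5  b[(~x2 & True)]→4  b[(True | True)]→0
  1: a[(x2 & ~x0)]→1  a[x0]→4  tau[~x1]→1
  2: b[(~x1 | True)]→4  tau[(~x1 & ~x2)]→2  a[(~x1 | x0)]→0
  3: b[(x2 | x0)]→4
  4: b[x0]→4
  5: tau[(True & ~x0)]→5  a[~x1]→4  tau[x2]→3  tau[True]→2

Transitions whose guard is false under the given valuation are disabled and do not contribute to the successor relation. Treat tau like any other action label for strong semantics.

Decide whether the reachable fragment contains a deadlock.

Answer: DEADLOCK-FREE

Trace:
Reach set: {0,4}
  0: b→0  b→4  [2 exit(s)]
  4: b→4  [1 exit(s)]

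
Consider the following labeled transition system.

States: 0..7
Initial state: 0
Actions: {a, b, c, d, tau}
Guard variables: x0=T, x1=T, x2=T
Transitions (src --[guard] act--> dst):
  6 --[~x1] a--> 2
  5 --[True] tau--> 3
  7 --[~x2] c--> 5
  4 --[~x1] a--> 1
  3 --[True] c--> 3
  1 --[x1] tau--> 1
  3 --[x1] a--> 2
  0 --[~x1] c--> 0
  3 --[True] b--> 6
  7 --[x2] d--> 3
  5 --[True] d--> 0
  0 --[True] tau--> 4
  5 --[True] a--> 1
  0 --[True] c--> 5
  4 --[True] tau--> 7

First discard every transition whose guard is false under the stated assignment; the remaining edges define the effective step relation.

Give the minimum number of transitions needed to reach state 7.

BFS to 7:
  Layer 0: {0}
  Layer 1: {4,5}
  Layer 2: {1,3,7}
7 enters at depth 2; path tau·tau

Answer: 2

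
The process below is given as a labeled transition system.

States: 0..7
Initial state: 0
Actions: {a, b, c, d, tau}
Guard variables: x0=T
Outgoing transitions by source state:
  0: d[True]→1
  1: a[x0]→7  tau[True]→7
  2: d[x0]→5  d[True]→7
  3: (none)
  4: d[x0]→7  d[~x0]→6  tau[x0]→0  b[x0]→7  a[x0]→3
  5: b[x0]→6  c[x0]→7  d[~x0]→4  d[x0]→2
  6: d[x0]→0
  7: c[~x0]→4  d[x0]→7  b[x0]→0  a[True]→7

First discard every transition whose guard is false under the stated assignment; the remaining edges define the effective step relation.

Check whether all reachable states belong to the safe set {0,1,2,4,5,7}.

Answer: INVARIANT HOLDS

Trace:
Safe = {0,1,2,4,5,7}
R = {0,1,7}
  0: ok
  1: ok
  7: ok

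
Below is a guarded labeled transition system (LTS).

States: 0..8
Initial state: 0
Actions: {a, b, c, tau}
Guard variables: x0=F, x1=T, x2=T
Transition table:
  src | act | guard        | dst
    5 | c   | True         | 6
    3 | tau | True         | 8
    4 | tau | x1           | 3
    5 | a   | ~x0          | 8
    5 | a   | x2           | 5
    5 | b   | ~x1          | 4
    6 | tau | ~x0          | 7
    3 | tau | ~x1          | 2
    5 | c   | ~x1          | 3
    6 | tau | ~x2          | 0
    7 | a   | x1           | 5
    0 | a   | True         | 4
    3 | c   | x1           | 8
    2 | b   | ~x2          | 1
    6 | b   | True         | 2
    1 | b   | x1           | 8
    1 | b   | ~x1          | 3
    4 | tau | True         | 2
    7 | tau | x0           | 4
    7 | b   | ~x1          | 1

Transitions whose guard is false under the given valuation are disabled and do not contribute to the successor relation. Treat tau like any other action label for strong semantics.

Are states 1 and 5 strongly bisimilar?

Compute ~ classes (split until stable):
  π0 = {{0,1,2,3,4,5,6,7,8}}
  π1 = {{0,7},{1},{2,8},{3},{4},{5},{6}}
  π2 = {{0},{1},{2,8},{3},{4},{5},{6},{7}}
8 equivalence class(es) (converged in 3)
[1]={1}  [5]={5}

Answer: NOT BISIMILAR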